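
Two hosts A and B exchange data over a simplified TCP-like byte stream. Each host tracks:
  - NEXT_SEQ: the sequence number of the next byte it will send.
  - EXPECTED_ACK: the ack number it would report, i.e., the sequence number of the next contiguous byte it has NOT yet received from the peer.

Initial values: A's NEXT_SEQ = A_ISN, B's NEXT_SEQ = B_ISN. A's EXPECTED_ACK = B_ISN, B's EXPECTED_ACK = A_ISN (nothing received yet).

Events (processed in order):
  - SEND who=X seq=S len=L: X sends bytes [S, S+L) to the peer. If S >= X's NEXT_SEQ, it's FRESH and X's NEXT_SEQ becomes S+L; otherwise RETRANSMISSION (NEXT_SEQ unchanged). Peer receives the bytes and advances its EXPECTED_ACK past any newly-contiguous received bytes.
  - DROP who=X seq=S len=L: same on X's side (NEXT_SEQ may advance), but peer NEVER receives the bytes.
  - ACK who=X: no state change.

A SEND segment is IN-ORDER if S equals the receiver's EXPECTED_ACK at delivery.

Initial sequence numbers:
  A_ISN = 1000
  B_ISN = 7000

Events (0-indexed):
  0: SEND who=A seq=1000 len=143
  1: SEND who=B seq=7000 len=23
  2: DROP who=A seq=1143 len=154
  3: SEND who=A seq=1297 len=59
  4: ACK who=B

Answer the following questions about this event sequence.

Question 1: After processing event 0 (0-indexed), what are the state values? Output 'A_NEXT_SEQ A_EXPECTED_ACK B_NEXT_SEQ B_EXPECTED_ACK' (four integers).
After event 0: A_seq=1143 A_ack=7000 B_seq=7000 B_ack=1143

1143 7000 7000 1143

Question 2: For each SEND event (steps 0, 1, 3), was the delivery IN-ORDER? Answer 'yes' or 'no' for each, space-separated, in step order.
Answer: yes yes no

Derivation:
Step 0: SEND seq=1000 -> in-order
Step 1: SEND seq=7000 -> in-order
Step 3: SEND seq=1297 -> out-of-order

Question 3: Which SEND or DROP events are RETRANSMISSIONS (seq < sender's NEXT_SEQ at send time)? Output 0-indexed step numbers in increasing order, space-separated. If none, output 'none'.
Step 0: SEND seq=1000 -> fresh
Step 1: SEND seq=7000 -> fresh
Step 2: DROP seq=1143 -> fresh
Step 3: SEND seq=1297 -> fresh

Answer: none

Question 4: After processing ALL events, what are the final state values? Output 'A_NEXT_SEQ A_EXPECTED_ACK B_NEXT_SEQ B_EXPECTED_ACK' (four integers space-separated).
Answer: 1356 7023 7023 1143

Derivation:
After event 0: A_seq=1143 A_ack=7000 B_seq=7000 B_ack=1143
After event 1: A_seq=1143 A_ack=7023 B_seq=7023 B_ack=1143
After event 2: A_seq=1297 A_ack=7023 B_seq=7023 B_ack=1143
After event 3: A_seq=1356 A_ack=7023 B_seq=7023 B_ack=1143
After event 4: A_seq=1356 A_ack=7023 B_seq=7023 B_ack=1143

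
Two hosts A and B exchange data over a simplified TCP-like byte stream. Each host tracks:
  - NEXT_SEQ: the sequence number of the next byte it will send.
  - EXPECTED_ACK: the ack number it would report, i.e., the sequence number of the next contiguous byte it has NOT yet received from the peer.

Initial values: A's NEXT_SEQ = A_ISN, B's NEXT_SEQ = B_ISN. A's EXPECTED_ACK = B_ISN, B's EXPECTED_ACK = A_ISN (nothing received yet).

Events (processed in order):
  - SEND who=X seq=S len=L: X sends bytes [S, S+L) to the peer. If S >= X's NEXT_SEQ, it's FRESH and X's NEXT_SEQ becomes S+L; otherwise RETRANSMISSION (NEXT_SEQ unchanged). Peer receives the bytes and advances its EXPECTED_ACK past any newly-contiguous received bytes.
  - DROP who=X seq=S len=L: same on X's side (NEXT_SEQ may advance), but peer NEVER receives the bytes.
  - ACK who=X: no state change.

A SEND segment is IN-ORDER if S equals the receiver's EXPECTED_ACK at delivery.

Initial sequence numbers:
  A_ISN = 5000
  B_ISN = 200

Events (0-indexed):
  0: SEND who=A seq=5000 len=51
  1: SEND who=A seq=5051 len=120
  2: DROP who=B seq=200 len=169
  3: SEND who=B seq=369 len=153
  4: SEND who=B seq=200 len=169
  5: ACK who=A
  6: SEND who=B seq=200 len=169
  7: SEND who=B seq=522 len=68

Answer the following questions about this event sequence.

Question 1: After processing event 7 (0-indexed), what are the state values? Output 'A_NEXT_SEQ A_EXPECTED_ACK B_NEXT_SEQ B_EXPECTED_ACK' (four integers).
After event 0: A_seq=5051 A_ack=200 B_seq=200 B_ack=5051
After event 1: A_seq=5171 A_ack=200 B_seq=200 B_ack=5171
After event 2: A_seq=5171 A_ack=200 B_seq=369 B_ack=5171
After event 3: A_seq=5171 A_ack=200 B_seq=522 B_ack=5171
After event 4: A_seq=5171 A_ack=522 B_seq=522 B_ack=5171
After event 5: A_seq=5171 A_ack=522 B_seq=522 B_ack=5171
After event 6: A_seq=5171 A_ack=522 B_seq=522 B_ack=5171
After event 7: A_seq=5171 A_ack=590 B_seq=590 B_ack=5171

5171 590 590 5171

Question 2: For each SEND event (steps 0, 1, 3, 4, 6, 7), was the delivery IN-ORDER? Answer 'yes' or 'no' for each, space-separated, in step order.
Answer: yes yes no yes no yes

Derivation:
Step 0: SEND seq=5000 -> in-order
Step 1: SEND seq=5051 -> in-order
Step 3: SEND seq=369 -> out-of-order
Step 4: SEND seq=200 -> in-order
Step 6: SEND seq=200 -> out-of-order
Step 7: SEND seq=522 -> in-order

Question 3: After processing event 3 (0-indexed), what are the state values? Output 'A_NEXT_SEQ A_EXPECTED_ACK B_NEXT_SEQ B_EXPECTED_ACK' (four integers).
After event 0: A_seq=5051 A_ack=200 B_seq=200 B_ack=5051
After event 1: A_seq=5171 A_ack=200 B_seq=200 B_ack=5171
After event 2: A_seq=5171 A_ack=200 B_seq=369 B_ack=5171
After event 3: A_seq=5171 A_ack=200 B_seq=522 B_ack=5171

5171 200 522 5171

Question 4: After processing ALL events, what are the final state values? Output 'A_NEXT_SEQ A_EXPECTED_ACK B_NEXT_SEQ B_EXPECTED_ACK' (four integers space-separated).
After event 0: A_seq=5051 A_ack=200 B_seq=200 B_ack=5051
After event 1: A_seq=5171 A_ack=200 B_seq=200 B_ack=5171
After event 2: A_seq=5171 A_ack=200 B_seq=369 B_ack=5171
After event 3: A_seq=5171 A_ack=200 B_seq=522 B_ack=5171
After event 4: A_seq=5171 A_ack=522 B_seq=522 B_ack=5171
After event 5: A_seq=5171 A_ack=522 B_seq=522 B_ack=5171
After event 6: A_seq=5171 A_ack=522 B_seq=522 B_ack=5171
After event 7: A_seq=5171 A_ack=590 B_seq=590 B_ack=5171

Answer: 5171 590 590 5171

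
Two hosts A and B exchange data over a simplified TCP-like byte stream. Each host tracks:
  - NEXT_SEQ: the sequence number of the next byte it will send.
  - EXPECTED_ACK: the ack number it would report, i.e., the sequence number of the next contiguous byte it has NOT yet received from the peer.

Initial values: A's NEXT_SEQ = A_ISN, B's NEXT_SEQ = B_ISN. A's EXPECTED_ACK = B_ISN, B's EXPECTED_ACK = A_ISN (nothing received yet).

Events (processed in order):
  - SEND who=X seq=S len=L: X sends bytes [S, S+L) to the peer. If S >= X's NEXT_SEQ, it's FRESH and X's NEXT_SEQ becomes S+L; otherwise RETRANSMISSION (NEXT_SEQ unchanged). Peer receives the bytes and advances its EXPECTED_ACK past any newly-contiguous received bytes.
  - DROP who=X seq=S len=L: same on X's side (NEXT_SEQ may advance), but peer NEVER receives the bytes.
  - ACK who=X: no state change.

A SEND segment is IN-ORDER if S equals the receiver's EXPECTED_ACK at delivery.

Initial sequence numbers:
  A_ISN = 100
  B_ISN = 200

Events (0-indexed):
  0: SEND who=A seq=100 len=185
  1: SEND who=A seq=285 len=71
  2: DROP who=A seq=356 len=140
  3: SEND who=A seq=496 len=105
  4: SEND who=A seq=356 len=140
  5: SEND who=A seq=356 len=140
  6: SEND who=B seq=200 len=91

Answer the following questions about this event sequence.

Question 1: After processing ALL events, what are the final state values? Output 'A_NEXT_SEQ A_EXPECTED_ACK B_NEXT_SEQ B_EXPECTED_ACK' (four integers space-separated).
After event 0: A_seq=285 A_ack=200 B_seq=200 B_ack=285
After event 1: A_seq=356 A_ack=200 B_seq=200 B_ack=356
After event 2: A_seq=496 A_ack=200 B_seq=200 B_ack=356
After event 3: A_seq=601 A_ack=200 B_seq=200 B_ack=356
After event 4: A_seq=601 A_ack=200 B_seq=200 B_ack=601
After event 5: A_seq=601 A_ack=200 B_seq=200 B_ack=601
After event 6: A_seq=601 A_ack=291 B_seq=291 B_ack=601

Answer: 601 291 291 601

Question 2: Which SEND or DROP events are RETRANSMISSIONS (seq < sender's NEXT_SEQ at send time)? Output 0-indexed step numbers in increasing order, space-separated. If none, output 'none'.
Step 0: SEND seq=100 -> fresh
Step 1: SEND seq=285 -> fresh
Step 2: DROP seq=356 -> fresh
Step 3: SEND seq=496 -> fresh
Step 4: SEND seq=356 -> retransmit
Step 5: SEND seq=356 -> retransmit
Step 6: SEND seq=200 -> fresh

Answer: 4 5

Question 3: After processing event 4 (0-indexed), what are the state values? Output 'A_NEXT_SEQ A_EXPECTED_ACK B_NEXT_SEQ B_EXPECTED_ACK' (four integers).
After event 0: A_seq=285 A_ack=200 B_seq=200 B_ack=285
After event 1: A_seq=356 A_ack=200 B_seq=200 B_ack=356
After event 2: A_seq=496 A_ack=200 B_seq=200 B_ack=356
After event 3: A_seq=601 A_ack=200 B_seq=200 B_ack=356
After event 4: A_seq=601 A_ack=200 B_seq=200 B_ack=601

601 200 200 601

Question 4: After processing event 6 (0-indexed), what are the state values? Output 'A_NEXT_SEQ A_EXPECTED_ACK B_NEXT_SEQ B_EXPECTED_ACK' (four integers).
After event 0: A_seq=285 A_ack=200 B_seq=200 B_ack=285
After event 1: A_seq=356 A_ack=200 B_seq=200 B_ack=356
After event 2: A_seq=496 A_ack=200 B_seq=200 B_ack=356
After event 3: A_seq=601 A_ack=200 B_seq=200 B_ack=356
After event 4: A_seq=601 A_ack=200 B_seq=200 B_ack=601
After event 5: A_seq=601 A_ack=200 B_seq=200 B_ack=601
After event 6: A_seq=601 A_ack=291 B_seq=291 B_ack=601

601 291 291 601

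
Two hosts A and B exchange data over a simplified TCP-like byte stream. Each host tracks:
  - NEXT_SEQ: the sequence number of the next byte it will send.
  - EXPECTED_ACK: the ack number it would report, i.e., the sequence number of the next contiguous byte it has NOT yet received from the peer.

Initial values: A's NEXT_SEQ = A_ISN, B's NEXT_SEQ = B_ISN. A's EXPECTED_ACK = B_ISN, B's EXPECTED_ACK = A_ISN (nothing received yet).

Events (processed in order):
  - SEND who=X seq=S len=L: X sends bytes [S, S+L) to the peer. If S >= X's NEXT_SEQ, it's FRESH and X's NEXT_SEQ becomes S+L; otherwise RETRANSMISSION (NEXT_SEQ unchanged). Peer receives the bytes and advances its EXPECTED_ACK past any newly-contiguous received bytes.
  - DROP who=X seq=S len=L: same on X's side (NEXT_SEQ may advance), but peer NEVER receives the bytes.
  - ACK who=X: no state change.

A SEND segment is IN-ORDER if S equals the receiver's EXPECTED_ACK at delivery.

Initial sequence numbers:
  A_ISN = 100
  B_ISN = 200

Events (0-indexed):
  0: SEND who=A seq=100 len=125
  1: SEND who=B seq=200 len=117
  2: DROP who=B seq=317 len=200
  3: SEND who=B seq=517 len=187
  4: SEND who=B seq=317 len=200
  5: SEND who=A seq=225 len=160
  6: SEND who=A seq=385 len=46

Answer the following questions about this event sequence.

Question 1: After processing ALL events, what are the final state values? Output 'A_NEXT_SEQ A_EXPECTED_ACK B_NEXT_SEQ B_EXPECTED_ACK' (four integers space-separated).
Answer: 431 704 704 431

Derivation:
After event 0: A_seq=225 A_ack=200 B_seq=200 B_ack=225
After event 1: A_seq=225 A_ack=317 B_seq=317 B_ack=225
After event 2: A_seq=225 A_ack=317 B_seq=517 B_ack=225
After event 3: A_seq=225 A_ack=317 B_seq=704 B_ack=225
After event 4: A_seq=225 A_ack=704 B_seq=704 B_ack=225
After event 5: A_seq=385 A_ack=704 B_seq=704 B_ack=385
After event 6: A_seq=431 A_ack=704 B_seq=704 B_ack=431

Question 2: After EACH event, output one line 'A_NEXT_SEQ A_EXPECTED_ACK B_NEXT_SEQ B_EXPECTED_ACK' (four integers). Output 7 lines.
225 200 200 225
225 317 317 225
225 317 517 225
225 317 704 225
225 704 704 225
385 704 704 385
431 704 704 431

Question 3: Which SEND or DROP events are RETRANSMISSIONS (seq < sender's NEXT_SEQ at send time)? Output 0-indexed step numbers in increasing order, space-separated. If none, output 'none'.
Step 0: SEND seq=100 -> fresh
Step 1: SEND seq=200 -> fresh
Step 2: DROP seq=317 -> fresh
Step 3: SEND seq=517 -> fresh
Step 4: SEND seq=317 -> retransmit
Step 5: SEND seq=225 -> fresh
Step 6: SEND seq=385 -> fresh

Answer: 4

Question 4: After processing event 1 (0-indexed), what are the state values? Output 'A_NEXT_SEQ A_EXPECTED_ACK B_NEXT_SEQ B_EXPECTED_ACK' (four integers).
After event 0: A_seq=225 A_ack=200 B_seq=200 B_ack=225
After event 1: A_seq=225 A_ack=317 B_seq=317 B_ack=225

225 317 317 225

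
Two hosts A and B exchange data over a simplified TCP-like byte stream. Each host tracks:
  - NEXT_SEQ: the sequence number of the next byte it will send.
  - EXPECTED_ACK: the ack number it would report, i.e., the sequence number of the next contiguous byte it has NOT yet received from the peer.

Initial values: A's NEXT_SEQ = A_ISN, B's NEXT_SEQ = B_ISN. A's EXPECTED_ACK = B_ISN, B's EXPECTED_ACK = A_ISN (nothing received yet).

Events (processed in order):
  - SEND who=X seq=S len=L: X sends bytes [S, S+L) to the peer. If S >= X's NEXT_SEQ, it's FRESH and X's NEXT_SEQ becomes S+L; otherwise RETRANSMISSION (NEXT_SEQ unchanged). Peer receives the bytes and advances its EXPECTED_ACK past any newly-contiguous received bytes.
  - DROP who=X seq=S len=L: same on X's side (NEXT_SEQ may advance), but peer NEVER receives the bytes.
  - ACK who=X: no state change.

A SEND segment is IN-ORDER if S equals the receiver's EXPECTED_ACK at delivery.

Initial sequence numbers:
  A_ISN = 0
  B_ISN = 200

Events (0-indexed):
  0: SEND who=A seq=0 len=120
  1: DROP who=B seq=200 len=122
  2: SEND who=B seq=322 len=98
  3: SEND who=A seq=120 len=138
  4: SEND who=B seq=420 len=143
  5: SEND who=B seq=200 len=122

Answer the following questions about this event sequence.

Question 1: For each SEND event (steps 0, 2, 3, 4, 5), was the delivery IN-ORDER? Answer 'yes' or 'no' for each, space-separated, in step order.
Answer: yes no yes no yes

Derivation:
Step 0: SEND seq=0 -> in-order
Step 2: SEND seq=322 -> out-of-order
Step 3: SEND seq=120 -> in-order
Step 4: SEND seq=420 -> out-of-order
Step 5: SEND seq=200 -> in-order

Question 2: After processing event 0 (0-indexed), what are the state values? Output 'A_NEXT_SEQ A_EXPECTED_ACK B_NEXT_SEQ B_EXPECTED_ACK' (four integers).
After event 0: A_seq=120 A_ack=200 B_seq=200 B_ack=120

120 200 200 120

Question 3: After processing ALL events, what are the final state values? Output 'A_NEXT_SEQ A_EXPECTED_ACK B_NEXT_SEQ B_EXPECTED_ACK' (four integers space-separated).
After event 0: A_seq=120 A_ack=200 B_seq=200 B_ack=120
After event 1: A_seq=120 A_ack=200 B_seq=322 B_ack=120
After event 2: A_seq=120 A_ack=200 B_seq=420 B_ack=120
After event 3: A_seq=258 A_ack=200 B_seq=420 B_ack=258
After event 4: A_seq=258 A_ack=200 B_seq=563 B_ack=258
After event 5: A_seq=258 A_ack=563 B_seq=563 B_ack=258

Answer: 258 563 563 258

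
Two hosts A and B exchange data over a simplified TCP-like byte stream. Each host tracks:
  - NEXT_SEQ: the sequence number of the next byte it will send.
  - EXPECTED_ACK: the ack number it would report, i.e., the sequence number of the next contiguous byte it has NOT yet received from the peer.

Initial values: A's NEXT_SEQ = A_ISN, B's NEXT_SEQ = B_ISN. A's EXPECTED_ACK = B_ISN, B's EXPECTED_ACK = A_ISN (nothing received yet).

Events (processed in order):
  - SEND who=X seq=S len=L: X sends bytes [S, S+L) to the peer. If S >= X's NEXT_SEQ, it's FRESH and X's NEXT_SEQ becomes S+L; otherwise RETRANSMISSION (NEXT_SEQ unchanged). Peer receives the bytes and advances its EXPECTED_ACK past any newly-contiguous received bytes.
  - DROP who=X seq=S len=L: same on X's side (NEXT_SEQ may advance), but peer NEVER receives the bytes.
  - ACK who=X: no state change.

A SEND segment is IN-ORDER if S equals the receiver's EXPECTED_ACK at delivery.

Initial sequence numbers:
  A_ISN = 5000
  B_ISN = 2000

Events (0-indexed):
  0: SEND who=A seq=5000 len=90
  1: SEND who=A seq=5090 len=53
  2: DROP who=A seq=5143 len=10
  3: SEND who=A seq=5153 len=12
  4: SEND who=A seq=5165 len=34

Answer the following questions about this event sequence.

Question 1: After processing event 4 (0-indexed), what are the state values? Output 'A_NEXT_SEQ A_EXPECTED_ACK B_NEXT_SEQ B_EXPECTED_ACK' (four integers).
After event 0: A_seq=5090 A_ack=2000 B_seq=2000 B_ack=5090
After event 1: A_seq=5143 A_ack=2000 B_seq=2000 B_ack=5143
After event 2: A_seq=5153 A_ack=2000 B_seq=2000 B_ack=5143
After event 3: A_seq=5165 A_ack=2000 B_seq=2000 B_ack=5143
After event 4: A_seq=5199 A_ack=2000 B_seq=2000 B_ack=5143

5199 2000 2000 5143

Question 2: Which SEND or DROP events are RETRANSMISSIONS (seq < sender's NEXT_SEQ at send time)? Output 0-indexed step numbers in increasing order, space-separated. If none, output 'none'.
Answer: none

Derivation:
Step 0: SEND seq=5000 -> fresh
Step 1: SEND seq=5090 -> fresh
Step 2: DROP seq=5143 -> fresh
Step 3: SEND seq=5153 -> fresh
Step 4: SEND seq=5165 -> fresh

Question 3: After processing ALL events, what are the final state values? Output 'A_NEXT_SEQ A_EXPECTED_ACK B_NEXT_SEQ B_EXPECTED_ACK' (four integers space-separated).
Answer: 5199 2000 2000 5143

Derivation:
After event 0: A_seq=5090 A_ack=2000 B_seq=2000 B_ack=5090
After event 1: A_seq=5143 A_ack=2000 B_seq=2000 B_ack=5143
After event 2: A_seq=5153 A_ack=2000 B_seq=2000 B_ack=5143
After event 3: A_seq=5165 A_ack=2000 B_seq=2000 B_ack=5143
After event 4: A_seq=5199 A_ack=2000 B_seq=2000 B_ack=5143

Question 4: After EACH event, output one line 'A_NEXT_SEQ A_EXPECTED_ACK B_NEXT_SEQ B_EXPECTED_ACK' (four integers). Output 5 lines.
5090 2000 2000 5090
5143 2000 2000 5143
5153 2000 2000 5143
5165 2000 2000 5143
5199 2000 2000 5143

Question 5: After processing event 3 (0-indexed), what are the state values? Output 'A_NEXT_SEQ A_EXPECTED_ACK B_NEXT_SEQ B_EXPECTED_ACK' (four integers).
After event 0: A_seq=5090 A_ack=2000 B_seq=2000 B_ack=5090
After event 1: A_seq=5143 A_ack=2000 B_seq=2000 B_ack=5143
After event 2: A_seq=5153 A_ack=2000 B_seq=2000 B_ack=5143
After event 3: A_seq=5165 A_ack=2000 B_seq=2000 B_ack=5143

5165 2000 2000 5143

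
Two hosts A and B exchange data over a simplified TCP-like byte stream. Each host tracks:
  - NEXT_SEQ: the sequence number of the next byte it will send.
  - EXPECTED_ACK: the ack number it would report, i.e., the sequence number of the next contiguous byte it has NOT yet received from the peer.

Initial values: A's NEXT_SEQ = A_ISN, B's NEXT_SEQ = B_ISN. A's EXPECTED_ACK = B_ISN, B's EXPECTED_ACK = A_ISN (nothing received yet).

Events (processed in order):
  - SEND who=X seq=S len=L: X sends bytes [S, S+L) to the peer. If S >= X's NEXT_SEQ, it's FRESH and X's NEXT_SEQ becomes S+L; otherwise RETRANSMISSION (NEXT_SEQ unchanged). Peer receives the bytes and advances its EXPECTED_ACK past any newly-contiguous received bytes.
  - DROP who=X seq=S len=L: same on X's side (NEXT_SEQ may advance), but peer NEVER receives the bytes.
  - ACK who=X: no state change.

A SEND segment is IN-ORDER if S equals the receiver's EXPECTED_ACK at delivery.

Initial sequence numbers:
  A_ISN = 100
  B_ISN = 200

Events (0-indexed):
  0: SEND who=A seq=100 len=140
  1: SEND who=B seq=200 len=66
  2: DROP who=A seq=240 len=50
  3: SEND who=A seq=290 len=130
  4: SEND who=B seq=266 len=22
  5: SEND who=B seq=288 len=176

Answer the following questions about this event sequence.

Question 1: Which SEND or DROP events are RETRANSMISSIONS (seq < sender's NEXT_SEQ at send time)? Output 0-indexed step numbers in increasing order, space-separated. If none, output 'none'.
Step 0: SEND seq=100 -> fresh
Step 1: SEND seq=200 -> fresh
Step 2: DROP seq=240 -> fresh
Step 3: SEND seq=290 -> fresh
Step 4: SEND seq=266 -> fresh
Step 5: SEND seq=288 -> fresh

Answer: none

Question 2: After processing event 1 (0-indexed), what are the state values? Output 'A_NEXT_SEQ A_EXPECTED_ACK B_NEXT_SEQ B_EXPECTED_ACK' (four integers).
After event 0: A_seq=240 A_ack=200 B_seq=200 B_ack=240
After event 1: A_seq=240 A_ack=266 B_seq=266 B_ack=240

240 266 266 240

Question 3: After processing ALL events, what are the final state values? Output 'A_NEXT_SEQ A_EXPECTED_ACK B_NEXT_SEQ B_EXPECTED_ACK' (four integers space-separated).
After event 0: A_seq=240 A_ack=200 B_seq=200 B_ack=240
After event 1: A_seq=240 A_ack=266 B_seq=266 B_ack=240
After event 2: A_seq=290 A_ack=266 B_seq=266 B_ack=240
After event 3: A_seq=420 A_ack=266 B_seq=266 B_ack=240
After event 4: A_seq=420 A_ack=288 B_seq=288 B_ack=240
After event 5: A_seq=420 A_ack=464 B_seq=464 B_ack=240

Answer: 420 464 464 240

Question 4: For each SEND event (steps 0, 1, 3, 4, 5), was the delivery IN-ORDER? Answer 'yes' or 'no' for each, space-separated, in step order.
Answer: yes yes no yes yes

Derivation:
Step 0: SEND seq=100 -> in-order
Step 1: SEND seq=200 -> in-order
Step 3: SEND seq=290 -> out-of-order
Step 4: SEND seq=266 -> in-order
Step 5: SEND seq=288 -> in-order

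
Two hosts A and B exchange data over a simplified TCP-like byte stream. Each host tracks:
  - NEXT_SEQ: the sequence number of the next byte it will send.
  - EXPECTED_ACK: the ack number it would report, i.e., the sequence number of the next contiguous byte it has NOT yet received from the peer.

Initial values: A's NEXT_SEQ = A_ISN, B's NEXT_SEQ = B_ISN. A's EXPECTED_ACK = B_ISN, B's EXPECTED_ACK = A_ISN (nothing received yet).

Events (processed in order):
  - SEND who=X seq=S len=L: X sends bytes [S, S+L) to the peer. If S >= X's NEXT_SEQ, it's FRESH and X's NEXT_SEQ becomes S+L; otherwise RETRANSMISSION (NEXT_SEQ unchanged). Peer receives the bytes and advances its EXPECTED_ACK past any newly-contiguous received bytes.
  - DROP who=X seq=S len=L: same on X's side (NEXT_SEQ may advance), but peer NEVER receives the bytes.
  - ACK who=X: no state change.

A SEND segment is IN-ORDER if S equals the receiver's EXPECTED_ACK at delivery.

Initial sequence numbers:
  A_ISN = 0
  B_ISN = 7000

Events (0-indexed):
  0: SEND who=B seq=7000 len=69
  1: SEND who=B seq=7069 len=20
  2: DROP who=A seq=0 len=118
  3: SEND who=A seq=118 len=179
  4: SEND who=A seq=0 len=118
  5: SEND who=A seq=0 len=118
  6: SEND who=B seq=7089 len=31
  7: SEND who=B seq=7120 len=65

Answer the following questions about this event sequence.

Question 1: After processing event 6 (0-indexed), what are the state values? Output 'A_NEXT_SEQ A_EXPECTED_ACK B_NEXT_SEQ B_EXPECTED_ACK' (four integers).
After event 0: A_seq=0 A_ack=7069 B_seq=7069 B_ack=0
After event 1: A_seq=0 A_ack=7089 B_seq=7089 B_ack=0
After event 2: A_seq=118 A_ack=7089 B_seq=7089 B_ack=0
After event 3: A_seq=297 A_ack=7089 B_seq=7089 B_ack=0
After event 4: A_seq=297 A_ack=7089 B_seq=7089 B_ack=297
After event 5: A_seq=297 A_ack=7089 B_seq=7089 B_ack=297
After event 6: A_seq=297 A_ack=7120 B_seq=7120 B_ack=297

297 7120 7120 297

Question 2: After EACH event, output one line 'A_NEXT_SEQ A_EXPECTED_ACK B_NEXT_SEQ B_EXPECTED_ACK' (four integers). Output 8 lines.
0 7069 7069 0
0 7089 7089 0
118 7089 7089 0
297 7089 7089 0
297 7089 7089 297
297 7089 7089 297
297 7120 7120 297
297 7185 7185 297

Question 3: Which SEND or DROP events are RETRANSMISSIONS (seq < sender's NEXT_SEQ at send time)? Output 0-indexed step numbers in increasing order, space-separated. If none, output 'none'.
Answer: 4 5

Derivation:
Step 0: SEND seq=7000 -> fresh
Step 1: SEND seq=7069 -> fresh
Step 2: DROP seq=0 -> fresh
Step 3: SEND seq=118 -> fresh
Step 4: SEND seq=0 -> retransmit
Step 5: SEND seq=0 -> retransmit
Step 6: SEND seq=7089 -> fresh
Step 7: SEND seq=7120 -> fresh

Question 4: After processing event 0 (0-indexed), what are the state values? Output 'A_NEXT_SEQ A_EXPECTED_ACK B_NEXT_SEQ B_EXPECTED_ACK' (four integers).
After event 0: A_seq=0 A_ack=7069 B_seq=7069 B_ack=0

0 7069 7069 0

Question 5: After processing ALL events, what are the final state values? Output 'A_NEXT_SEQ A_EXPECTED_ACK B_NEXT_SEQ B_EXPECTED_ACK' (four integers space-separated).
After event 0: A_seq=0 A_ack=7069 B_seq=7069 B_ack=0
After event 1: A_seq=0 A_ack=7089 B_seq=7089 B_ack=0
After event 2: A_seq=118 A_ack=7089 B_seq=7089 B_ack=0
After event 3: A_seq=297 A_ack=7089 B_seq=7089 B_ack=0
After event 4: A_seq=297 A_ack=7089 B_seq=7089 B_ack=297
After event 5: A_seq=297 A_ack=7089 B_seq=7089 B_ack=297
After event 6: A_seq=297 A_ack=7120 B_seq=7120 B_ack=297
After event 7: A_seq=297 A_ack=7185 B_seq=7185 B_ack=297

Answer: 297 7185 7185 297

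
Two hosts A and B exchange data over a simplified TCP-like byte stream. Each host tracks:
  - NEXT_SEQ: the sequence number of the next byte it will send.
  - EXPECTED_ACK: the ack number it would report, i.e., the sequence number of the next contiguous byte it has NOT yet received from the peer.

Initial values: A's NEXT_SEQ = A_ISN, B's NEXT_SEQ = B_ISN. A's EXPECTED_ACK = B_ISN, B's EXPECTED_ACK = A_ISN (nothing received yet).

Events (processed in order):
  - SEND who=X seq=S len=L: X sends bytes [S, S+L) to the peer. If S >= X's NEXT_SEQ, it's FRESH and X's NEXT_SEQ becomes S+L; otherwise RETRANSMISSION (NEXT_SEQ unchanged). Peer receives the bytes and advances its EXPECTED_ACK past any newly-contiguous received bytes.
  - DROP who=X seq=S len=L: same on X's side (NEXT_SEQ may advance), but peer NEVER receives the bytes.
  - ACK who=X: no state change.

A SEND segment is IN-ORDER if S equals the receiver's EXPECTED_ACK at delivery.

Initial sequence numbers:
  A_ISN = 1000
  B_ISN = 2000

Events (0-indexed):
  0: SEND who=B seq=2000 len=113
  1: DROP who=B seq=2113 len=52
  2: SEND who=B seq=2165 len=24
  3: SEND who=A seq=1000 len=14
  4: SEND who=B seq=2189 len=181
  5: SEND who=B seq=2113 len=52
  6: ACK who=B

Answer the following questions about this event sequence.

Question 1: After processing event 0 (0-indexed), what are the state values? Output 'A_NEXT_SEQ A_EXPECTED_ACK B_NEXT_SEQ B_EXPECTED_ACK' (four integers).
After event 0: A_seq=1000 A_ack=2113 B_seq=2113 B_ack=1000

1000 2113 2113 1000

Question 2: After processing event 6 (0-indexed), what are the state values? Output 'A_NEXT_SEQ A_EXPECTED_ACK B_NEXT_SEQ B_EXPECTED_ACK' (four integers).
After event 0: A_seq=1000 A_ack=2113 B_seq=2113 B_ack=1000
After event 1: A_seq=1000 A_ack=2113 B_seq=2165 B_ack=1000
After event 2: A_seq=1000 A_ack=2113 B_seq=2189 B_ack=1000
After event 3: A_seq=1014 A_ack=2113 B_seq=2189 B_ack=1014
After event 4: A_seq=1014 A_ack=2113 B_seq=2370 B_ack=1014
After event 5: A_seq=1014 A_ack=2370 B_seq=2370 B_ack=1014
After event 6: A_seq=1014 A_ack=2370 B_seq=2370 B_ack=1014

1014 2370 2370 1014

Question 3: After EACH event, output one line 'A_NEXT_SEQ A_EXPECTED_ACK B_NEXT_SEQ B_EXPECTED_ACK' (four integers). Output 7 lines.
1000 2113 2113 1000
1000 2113 2165 1000
1000 2113 2189 1000
1014 2113 2189 1014
1014 2113 2370 1014
1014 2370 2370 1014
1014 2370 2370 1014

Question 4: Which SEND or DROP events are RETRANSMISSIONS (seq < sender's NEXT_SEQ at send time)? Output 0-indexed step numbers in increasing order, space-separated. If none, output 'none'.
Answer: 5

Derivation:
Step 0: SEND seq=2000 -> fresh
Step 1: DROP seq=2113 -> fresh
Step 2: SEND seq=2165 -> fresh
Step 3: SEND seq=1000 -> fresh
Step 4: SEND seq=2189 -> fresh
Step 5: SEND seq=2113 -> retransmit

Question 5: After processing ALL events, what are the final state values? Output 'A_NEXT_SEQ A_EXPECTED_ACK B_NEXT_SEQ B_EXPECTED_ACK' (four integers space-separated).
Answer: 1014 2370 2370 1014

Derivation:
After event 0: A_seq=1000 A_ack=2113 B_seq=2113 B_ack=1000
After event 1: A_seq=1000 A_ack=2113 B_seq=2165 B_ack=1000
After event 2: A_seq=1000 A_ack=2113 B_seq=2189 B_ack=1000
After event 3: A_seq=1014 A_ack=2113 B_seq=2189 B_ack=1014
After event 4: A_seq=1014 A_ack=2113 B_seq=2370 B_ack=1014
After event 5: A_seq=1014 A_ack=2370 B_seq=2370 B_ack=1014
After event 6: A_seq=1014 A_ack=2370 B_seq=2370 B_ack=1014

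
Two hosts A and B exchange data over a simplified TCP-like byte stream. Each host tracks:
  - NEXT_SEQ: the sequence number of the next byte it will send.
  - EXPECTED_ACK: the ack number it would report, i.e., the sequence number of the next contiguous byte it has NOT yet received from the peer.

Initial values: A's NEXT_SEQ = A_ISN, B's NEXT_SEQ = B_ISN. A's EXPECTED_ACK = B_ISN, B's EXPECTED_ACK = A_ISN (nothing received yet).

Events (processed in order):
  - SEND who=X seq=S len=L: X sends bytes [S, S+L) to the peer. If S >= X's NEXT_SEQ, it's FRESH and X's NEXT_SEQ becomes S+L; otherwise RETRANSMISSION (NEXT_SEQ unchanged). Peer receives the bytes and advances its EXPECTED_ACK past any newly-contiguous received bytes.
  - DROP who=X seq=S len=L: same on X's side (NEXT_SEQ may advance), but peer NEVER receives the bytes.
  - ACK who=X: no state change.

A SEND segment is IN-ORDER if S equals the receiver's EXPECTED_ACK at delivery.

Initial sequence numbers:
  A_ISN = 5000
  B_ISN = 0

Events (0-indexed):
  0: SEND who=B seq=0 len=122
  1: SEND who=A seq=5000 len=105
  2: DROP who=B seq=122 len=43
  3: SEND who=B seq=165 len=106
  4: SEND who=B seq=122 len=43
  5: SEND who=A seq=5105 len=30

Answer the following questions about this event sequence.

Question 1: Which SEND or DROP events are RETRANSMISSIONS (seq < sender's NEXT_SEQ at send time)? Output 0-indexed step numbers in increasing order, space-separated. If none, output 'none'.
Step 0: SEND seq=0 -> fresh
Step 1: SEND seq=5000 -> fresh
Step 2: DROP seq=122 -> fresh
Step 3: SEND seq=165 -> fresh
Step 4: SEND seq=122 -> retransmit
Step 5: SEND seq=5105 -> fresh

Answer: 4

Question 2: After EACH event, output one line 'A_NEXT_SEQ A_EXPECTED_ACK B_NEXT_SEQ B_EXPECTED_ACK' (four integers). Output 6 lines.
5000 122 122 5000
5105 122 122 5105
5105 122 165 5105
5105 122 271 5105
5105 271 271 5105
5135 271 271 5135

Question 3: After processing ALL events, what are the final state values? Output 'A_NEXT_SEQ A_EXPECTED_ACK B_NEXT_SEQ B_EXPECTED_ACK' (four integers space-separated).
After event 0: A_seq=5000 A_ack=122 B_seq=122 B_ack=5000
After event 1: A_seq=5105 A_ack=122 B_seq=122 B_ack=5105
After event 2: A_seq=5105 A_ack=122 B_seq=165 B_ack=5105
After event 3: A_seq=5105 A_ack=122 B_seq=271 B_ack=5105
After event 4: A_seq=5105 A_ack=271 B_seq=271 B_ack=5105
After event 5: A_seq=5135 A_ack=271 B_seq=271 B_ack=5135

Answer: 5135 271 271 5135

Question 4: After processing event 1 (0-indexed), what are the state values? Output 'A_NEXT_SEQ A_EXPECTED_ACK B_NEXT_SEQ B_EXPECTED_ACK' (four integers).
After event 0: A_seq=5000 A_ack=122 B_seq=122 B_ack=5000
After event 1: A_seq=5105 A_ack=122 B_seq=122 B_ack=5105

5105 122 122 5105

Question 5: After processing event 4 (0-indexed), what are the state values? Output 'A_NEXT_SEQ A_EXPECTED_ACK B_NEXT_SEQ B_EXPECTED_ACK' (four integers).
After event 0: A_seq=5000 A_ack=122 B_seq=122 B_ack=5000
After event 1: A_seq=5105 A_ack=122 B_seq=122 B_ack=5105
After event 2: A_seq=5105 A_ack=122 B_seq=165 B_ack=5105
After event 3: A_seq=5105 A_ack=122 B_seq=271 B_ack=5105
After event 4: A_seq=5105 A_ack=271 B_seq=271 B_ack=5105

5105 271 271 5105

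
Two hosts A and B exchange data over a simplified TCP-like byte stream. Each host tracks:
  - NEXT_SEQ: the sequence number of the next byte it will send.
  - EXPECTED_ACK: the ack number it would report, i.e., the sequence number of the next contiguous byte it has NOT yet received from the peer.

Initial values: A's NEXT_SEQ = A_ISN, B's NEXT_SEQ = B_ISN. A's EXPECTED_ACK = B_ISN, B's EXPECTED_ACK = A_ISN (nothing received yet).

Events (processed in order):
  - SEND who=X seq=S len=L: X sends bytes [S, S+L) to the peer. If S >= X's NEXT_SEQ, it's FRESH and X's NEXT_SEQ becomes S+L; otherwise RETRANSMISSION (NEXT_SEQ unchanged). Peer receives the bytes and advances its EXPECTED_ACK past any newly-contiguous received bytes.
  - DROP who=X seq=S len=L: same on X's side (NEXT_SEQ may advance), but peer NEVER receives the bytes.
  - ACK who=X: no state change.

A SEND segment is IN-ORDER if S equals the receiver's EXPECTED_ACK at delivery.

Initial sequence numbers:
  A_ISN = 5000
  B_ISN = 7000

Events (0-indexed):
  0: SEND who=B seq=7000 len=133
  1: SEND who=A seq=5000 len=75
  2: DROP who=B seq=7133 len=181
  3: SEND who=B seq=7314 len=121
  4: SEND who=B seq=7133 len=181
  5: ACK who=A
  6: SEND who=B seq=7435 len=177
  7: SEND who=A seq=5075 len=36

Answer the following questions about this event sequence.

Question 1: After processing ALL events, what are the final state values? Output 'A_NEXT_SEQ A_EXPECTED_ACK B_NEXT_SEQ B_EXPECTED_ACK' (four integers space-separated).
After event 0: A_seq=5000 A_ack=7133 B_seq=7133 B_ack=5000
After event 1: A_seq=5075 A_ack=7133 B_seq=7133 B_ack=5075
After event 2: A_seq=5075 A_ack=7133 B_seq=7314 B_ack=5075
After event 3: A_seq=5075 A_ack=7133 B_seq=7435 B_ack=5075
After event 4: A_seq=5075 A_ack=7435 B_seq=7435 B_ack=5075
After event 5: A_seq=5075 A_ack=7435 B_seq=7435 B_ack=5075
After event 6: A_seq=5075 A_ack=7612 B_seq=7612 B_ack=5075
After event 7: A_seq=5111 A_ack=7612 B_seq=7612 B_ack=5111

Answer: 5111 7612 7612 5111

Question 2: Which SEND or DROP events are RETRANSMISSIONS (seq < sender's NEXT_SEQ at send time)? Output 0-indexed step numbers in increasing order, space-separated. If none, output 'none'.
Step 0: SEND seq=7000 -> fresh
Step 1: SEND seq=5000 -> fresh
Step 2: DROP seq=7133 -> fresh
Step 3: SEND seq=7314 -> fresh
Step 4: SEND seq=7133 -> retransmit
Step 6: SEND seq=7435 -> fresh
Step 7: SEND seq=5075 -> fresh

Answer: 4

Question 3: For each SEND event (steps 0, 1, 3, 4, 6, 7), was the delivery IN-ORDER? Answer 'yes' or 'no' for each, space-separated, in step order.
Step 0: SEND seq=7000 -> in-order
Step 1: SEND seq=5000 -> in-order
Step 3: SEND seq=7314 -> out-of-order
Step 4: SEND seq=7133 -> in-order
Step 6: SEND seq=7435 -> in-order
Step 7: SEND seq=5075 -> in-order

Answer: yes yes no yes yes yes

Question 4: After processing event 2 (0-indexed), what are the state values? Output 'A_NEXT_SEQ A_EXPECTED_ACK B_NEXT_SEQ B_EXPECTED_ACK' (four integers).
After event 0: A_seq=5000 A_ack=7133 B_seq=7133 B_ack=5000
After event 1: A_seq=5075 A_ack=7133 B_seq=7133 B_ack=5075
After event 2: A_seq=5075 A_ack=7133 B_seq=7314 B_ack=5075

5075 7133 7314 5075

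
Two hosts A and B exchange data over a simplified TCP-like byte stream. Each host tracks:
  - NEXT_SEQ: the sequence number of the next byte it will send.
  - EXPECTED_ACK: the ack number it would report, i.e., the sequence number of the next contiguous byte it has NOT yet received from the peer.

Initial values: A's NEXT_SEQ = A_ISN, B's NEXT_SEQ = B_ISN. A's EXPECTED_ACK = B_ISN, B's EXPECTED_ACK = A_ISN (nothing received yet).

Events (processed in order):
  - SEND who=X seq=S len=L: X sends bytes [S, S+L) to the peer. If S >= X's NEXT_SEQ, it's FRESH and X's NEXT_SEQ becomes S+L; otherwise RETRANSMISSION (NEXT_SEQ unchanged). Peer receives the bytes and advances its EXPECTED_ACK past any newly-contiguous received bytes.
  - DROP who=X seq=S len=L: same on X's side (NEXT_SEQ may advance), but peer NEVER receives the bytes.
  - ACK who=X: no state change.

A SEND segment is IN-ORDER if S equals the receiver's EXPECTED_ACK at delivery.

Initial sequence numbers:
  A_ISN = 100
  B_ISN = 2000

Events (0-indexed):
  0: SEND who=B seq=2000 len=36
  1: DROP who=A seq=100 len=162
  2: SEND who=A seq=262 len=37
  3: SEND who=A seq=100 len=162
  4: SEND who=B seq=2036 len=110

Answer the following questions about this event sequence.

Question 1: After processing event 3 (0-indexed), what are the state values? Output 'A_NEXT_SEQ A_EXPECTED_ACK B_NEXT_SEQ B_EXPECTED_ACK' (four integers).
After event 0: A_seq=100 A_ack=2036 B_seq=2036 B_ack=100
After event 1: A_seq=262 A_ack=2036 B_seq=2036 B_ack=100
After event 2: A_seq=299 A_ack=2036 B_seq=2036 B_ack=100
After event 3: A_seq=299 A_ack=2036 B_seq=2036 B_ack=299

299 2036 2036 299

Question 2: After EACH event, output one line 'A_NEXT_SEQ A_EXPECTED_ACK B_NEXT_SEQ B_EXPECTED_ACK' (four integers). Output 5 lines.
100 2036 2036 100
262 2036 2036 100
299 2036 2036 100
299 2036 2036 299
299 2146 2146 299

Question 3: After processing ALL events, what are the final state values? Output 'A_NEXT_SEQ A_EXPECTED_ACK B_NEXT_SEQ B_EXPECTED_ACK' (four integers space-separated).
Answer: 299 2146 2146 299

Derivation:
After event 0: A_seq=100 A_ack=2036 B_seq=2036 B_ack=100
After event 1: A_seq=262 A_ack=2036 B_seq=2036 B_ack=100
After event 2: A_seq=299 A_ack=2036 B_seq=2036 B_ack=100
After event 3: A_seq=299 A_ack=2036 B_seq=2036 B_ack=299
After event 4: A_seq=299 A_ack=2146 B_seq=2146 B_ack=299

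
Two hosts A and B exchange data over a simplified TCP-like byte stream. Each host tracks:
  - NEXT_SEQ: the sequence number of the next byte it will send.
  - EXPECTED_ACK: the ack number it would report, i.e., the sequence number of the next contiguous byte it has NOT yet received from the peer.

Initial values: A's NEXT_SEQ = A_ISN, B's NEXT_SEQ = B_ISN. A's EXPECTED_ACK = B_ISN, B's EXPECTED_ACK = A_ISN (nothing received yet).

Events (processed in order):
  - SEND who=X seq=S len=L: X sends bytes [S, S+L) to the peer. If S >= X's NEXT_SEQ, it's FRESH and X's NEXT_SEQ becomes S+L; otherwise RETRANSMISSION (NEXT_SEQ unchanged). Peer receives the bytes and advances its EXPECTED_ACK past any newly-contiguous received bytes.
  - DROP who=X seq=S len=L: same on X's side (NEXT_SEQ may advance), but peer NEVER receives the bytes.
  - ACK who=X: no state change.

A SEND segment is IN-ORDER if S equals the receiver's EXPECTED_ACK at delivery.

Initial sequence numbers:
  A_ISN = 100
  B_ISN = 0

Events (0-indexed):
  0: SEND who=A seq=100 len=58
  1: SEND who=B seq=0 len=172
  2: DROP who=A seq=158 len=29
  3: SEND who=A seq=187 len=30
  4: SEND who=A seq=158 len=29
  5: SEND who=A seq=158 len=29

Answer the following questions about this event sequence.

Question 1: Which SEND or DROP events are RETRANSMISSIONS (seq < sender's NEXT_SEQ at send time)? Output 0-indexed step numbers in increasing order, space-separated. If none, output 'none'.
Step 0: SEND seq=100 -> fresh
Step 1: SEND seq=0 -> fresh
Step 2: DROP seq=158 -> fresh
Step 3: SEND seq=187 -> fresh
Step 4: SEND seq=158 -> retransmit
Step 5: SEND seq=158 -> retransmit

Answer: 4 5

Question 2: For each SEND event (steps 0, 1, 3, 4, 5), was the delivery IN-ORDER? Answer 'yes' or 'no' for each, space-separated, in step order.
Answer: yes yes no yes no

Derivation:
Step 0: SEND seq=100 -> in-order
Step 1: SEND seq=0 -> in-order
Step 3: SEND seq=187 -> out-of-order
Step 4: SEND seq=158 -> in-order
Step 5: SEND seq=158 -> out-of-order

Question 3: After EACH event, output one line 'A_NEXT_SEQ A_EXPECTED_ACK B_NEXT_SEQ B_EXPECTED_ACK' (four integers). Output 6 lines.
158 0 0 158
158 172 172 158
187 172 172 158
217 172 172 158
217 172 172 217
217 172 172 217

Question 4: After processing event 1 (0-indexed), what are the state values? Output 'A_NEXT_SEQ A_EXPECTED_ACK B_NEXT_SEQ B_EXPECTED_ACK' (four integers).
After event 0: A_seq=158 A_ack=0 B_seq=0 B_ack=158
After event 1: A_seq=158 A_ack=172 B_seq=172 B_ack=158

158 172 172 158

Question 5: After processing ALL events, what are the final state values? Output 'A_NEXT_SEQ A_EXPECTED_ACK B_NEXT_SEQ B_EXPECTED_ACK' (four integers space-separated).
After event 0: A_seq=158 A_ack=0 B_seq=0 B_ack=158
After event 1: A_seq=158 A_ack=172 B_seq=172 B_ack=158
After event 2: A_seq=187 A_ack=172 B_seq=172 B_ack=158
After event 3: A_seq=217 A_ack=172 B_seq=172 B_ack=158
After event 4: A_seq=217 A_ack=172 B_seq=172 B_ack=217
After event 5: A_seq=217 A_ack=172 B_seq=172 B_ack=217

Answer: 217 172 172 217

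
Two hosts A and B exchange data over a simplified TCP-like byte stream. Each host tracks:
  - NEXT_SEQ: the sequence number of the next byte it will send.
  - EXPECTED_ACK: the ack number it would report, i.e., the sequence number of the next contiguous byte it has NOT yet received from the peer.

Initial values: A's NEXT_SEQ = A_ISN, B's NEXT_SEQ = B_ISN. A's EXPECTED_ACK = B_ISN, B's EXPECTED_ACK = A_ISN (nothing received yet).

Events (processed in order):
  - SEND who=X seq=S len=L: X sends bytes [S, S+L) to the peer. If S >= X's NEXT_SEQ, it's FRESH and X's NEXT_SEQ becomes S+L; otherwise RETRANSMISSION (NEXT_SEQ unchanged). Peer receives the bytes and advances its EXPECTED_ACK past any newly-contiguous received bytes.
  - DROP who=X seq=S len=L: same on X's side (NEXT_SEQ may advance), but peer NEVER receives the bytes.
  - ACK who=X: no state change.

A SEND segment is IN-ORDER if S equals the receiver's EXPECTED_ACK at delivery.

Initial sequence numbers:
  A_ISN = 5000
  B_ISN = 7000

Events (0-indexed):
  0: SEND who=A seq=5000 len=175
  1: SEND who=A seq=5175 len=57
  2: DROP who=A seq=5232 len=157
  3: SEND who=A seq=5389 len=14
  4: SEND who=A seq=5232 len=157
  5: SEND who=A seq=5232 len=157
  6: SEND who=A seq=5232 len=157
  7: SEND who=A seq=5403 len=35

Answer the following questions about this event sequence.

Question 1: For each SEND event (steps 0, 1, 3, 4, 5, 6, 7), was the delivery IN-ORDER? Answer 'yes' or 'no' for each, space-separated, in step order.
Step 0: SEND seq=5000 -> in-order
Step 1: SEND seq=5175 -> in-order
Step 3: SEND seq=5389 -> out-of-order
Step 4: SEND seq=5232 -> in-order
Step 5: SEND seq=5232 -> out-of-order
Step 6: SEND seq=5232 -> out-of-order
Step 7: SEND seq=5403 -> in-order

Answer: yes yes no yes no no yes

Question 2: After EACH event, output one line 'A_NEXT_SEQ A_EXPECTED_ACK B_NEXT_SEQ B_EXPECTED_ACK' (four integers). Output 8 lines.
5175 7000 7000 5175
5232 7000 7000 5232
5389 7000 7000 5232
5403 7000 7000 5232
5403 7000 7000 5403
5403 7000 7000 5403
5403 7000 7000 5403
5438 7000 7000 5438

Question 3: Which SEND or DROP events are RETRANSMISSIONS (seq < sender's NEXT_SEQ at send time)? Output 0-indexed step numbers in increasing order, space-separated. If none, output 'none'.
Step 0: SEND seq=5000 -> fresh
Step 1: SEND seq=5175 -> fresh
Step 2: DROP seq=5232 -> fresh
Step 3: SEND seq=5389 -> fresh
Step 4: SEND seq=5232 -> retransmit
Step 5: SEND seq=5232 -> retransmit
Step 6: SEND seq=5232 -> retransmit
Step 7: SEND seq=5403 -> fresh

Answer: 4 5 6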